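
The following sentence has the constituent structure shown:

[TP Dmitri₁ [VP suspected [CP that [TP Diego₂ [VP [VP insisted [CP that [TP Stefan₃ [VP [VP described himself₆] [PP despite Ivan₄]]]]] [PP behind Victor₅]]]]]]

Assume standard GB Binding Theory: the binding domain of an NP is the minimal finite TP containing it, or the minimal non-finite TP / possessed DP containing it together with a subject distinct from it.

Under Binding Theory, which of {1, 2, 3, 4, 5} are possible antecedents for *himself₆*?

*himself* is an anaphor, so Principle A applies: it must be bound in its binding domain.
Binding domain of *himself₆*: the embedded TP, whose subject is Stefan₃.
*Dmitri₁* c-commands the anaphor but is outside its binding domain → cannot satisfy Principle A.
*Diego₂* c-commands the anaphor but is outside its binding domain → cannot satisfy Principle A.
*Stefan₃* c-commands the anaphor within its binding domain → licit binder.
*Ivan₄* does not c-command the anaphor → cannot bind it.
*Victor₅* does not c-command the anaphor → cannot bind it.

{3}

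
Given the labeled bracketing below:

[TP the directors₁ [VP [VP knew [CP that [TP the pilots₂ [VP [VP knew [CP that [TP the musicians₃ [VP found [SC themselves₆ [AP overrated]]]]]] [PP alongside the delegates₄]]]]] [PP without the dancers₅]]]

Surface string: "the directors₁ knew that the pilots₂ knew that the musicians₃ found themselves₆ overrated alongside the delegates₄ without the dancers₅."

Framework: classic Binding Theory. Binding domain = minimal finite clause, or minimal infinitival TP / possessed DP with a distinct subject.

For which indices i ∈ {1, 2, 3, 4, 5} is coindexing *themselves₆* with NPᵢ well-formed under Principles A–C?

*themselves* is an anaphor, so Principle A applies: it must be bound in its binding domain.
Binding domain of *themselves₆*: the embedded TP, whose subject is the musicians₃.
*the directors₁* c-commands the anaphor but is outside its binding domain → cannot satisfy Principle A.
*the pilots₂* c-commands the anaphor but is outside its binding domain → cannot satisfy Principle A.
*the musicians₃* c-commands the anaphor within its binding domain → licit binder.
*the delegates₄* does not c-command the anaphor → cannot bind it.
*the dancers₅* does not c-command the anaphor → cannot bind it.

{3}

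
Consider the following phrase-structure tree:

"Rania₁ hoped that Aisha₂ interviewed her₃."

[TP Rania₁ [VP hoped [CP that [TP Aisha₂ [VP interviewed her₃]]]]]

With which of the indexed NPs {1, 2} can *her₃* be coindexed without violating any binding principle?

*her* is a pronoun, so Principle B applies: it must be free in its binding domain.
Binding domain of *her₃*: the embedded TP, whose subject is Aisha₂.
*Rania₁* c-commands the pronoun but from outside its binding domain, and is not c-commanded by it → coindexation permitted.
*Aisha₂* c-commands the pronoun within its binding domain → coindexation would violate Principle B.

{1}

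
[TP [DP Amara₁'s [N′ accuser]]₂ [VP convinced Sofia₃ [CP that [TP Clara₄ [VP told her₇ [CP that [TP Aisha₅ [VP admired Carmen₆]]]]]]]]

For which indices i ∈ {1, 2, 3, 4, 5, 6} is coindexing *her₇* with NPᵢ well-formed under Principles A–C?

*her* is a pronoun, so Principle B applies: it must be free in its binding domain.
Binding domain of *her₇*: the embedded TP, whose subject is Clara₄.
*Amara₁* and the pronoun do not c-command one another → neither Principle B nor Principle C is at stake; coindexation permitted.
*[Amara₁'s accuser]₂* c-commands the pronoun but from outside its binding domain, and is not c-commanded by it → coindexation permitted.
*Sofia₃* c-commands the pronoun but from outside its binding domain, and is not c-commanded by it → coindexation permitted.
*Clara₄* c-commands the pronoun within its binding domain → coindexation would violate Principle B.
*Aisha₅*: the pronoun c-commands this R-expression → coindexation would violate Principle C on *Aisha₅*.
*Carmen₆*: the pronoun c-commands this R-expression → coindexation would violate Principle C on *Carmen₆*.

{1, 2, 3}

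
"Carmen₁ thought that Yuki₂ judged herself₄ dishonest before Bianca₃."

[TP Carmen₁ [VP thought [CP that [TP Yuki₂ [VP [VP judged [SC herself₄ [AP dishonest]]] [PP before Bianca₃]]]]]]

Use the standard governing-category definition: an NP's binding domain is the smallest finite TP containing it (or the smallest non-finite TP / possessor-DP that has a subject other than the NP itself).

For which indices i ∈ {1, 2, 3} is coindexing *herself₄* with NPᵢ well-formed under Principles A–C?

{2}

*herself* is an anaphor, so Principle A applies: it must be bound in its binding domain.
Binding domain of *herself₄*: the embedded TP, whose subject is Yuki₂.
*Carmen₁* c-commands the anaphor but is outside its binding domain → cannot satisfy Principle A.
*Yuki₂* c-commands the anaphor within its binding domain → licit binder.
*Bianca₃* does not c-command the anaphor → cannot bind it.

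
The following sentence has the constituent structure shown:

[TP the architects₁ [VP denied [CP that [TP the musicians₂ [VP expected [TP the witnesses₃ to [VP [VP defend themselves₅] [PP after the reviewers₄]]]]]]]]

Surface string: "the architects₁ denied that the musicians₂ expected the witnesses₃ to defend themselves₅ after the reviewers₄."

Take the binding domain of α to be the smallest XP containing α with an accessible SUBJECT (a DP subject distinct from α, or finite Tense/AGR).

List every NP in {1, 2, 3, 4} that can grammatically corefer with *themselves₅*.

*themselves* is an anaphor, so Principle A applies: it must be bound in its binding domain.
Binding domain of *themselves₅*: the embedded TP, whose subject is the witnesses₃.
*the architects₁* c-commands the anaphor but is outside its binding domain → cannot satisfy Principle A.
*the musicians₂* c-commands the anaphor but is outside its binding domain → cannot satisfy Principle A.
*the witnesses₃* c-commands the anaphor within its binding domain → licit binder.
*the reviewers₄* does not c-command the anaphor → cannot bind it.

{3}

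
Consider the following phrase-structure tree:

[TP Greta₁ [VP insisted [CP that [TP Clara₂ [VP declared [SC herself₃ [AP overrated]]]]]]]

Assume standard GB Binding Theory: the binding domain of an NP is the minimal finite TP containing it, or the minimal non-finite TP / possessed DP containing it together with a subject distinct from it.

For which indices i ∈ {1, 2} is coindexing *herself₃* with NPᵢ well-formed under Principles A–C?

{2}

*herself* is an anaphor, so Principle A applies: it must be bound in its binding domain.
Binding domain of *herself₃*: the embedded TP, whose subject is Clara₂.
*Greta₁* c-commands the anaphor but is outside its binding domain → cannot satisfy Principle A.
*Clara₂* c-commands the anaphor within its binding domain → licit binder.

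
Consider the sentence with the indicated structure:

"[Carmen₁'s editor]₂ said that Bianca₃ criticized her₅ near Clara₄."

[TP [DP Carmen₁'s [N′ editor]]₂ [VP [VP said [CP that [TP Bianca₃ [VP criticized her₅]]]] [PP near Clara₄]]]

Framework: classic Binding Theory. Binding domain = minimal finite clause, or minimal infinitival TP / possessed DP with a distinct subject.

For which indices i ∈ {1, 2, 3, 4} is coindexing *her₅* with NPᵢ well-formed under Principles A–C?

{1, 2, 4}

*her* is a pronoun, so Principle B applies: it must be free in its binding domain.
Binding domain of *her₅*: the embedded TP, whose subject is Bianca₃.
*Carmen₁* and the pronoun do not c-command one another → neither Principle B nor Principle C is at stake; coindexation permitted.
*[Carmen₁'s editor]₂* c-commands the pronoun but from outside its binding domain, and is not c-commanded by it → coindexation permitted.
*Bianca₃* c-commands the pronoun within its binding domain → coindexation would violate Principle B.
*Clara₄* and the pronoun do not c-command one another → neither Principle B nor Principle C is at stake; coindexation permitted.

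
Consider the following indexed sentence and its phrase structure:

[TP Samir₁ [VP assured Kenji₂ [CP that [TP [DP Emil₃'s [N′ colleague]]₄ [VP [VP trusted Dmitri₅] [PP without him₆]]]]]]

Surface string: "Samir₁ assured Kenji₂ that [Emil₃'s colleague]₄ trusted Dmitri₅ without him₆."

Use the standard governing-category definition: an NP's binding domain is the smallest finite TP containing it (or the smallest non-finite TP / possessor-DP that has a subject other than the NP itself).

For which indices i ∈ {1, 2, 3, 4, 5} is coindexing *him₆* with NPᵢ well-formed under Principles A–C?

{1, 2, 3, 5}

*him* is a pronoun, so Principle B applies: it must be free in its binding domain.
Binding domain of *him₆*: the embedded TP, whose subject is [Emil₃'s colleague]₄.
*Samir₁* c-commands the pronoun but from outside its binding domain, and is not c-commanded by it → coindexation permitted.
*Kenji₂* c-commands the pronoun but from outside its binding domain, and is not c-commanded by it → coindexation permitted.
*Emil₃* and the pronoun do not c-command one another → neither Principle B nor Principle C is at stake; coindexation permitted.
*[Emil₃'s colleague]₄* c-commands the pronoun within its binding domain → coindexation would violate Principle B.
*Dmitri₅* and the pronoun do not c-command one another → neither Principle B nor Principle C is at stake; coindexation permitted.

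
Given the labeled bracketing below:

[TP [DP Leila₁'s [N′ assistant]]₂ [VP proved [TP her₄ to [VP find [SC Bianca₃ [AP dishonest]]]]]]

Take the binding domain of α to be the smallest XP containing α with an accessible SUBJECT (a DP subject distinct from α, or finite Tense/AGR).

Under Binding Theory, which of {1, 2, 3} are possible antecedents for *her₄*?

{1}

*her* is a pronoun, so Principle B applies: it must be free in its binding domain.
Binding domain of *her₄*: the matrix TP, whose subject is [Leila₁'s assistant]₂.
*Leila₁* and the pronoun do not c-command one another → neither Principle B nor Principle C is at stake; coindexation permitted.
*[Leila₁'s assistant]₂* c-commands the pronoun within its binding domain → coindexation would violate Principle B.
*Bianca₃*: the pronoun c-commands this R-expression → coindexation would violate Principle C on *Bianca₃*.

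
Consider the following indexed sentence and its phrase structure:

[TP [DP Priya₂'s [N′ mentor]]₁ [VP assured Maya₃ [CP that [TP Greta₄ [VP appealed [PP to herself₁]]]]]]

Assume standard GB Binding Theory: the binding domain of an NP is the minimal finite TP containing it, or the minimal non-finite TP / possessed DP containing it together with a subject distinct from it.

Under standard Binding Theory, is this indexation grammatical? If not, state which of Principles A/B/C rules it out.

The two coindexed NPs are *[Priya₂'s mentor]₁* and *herself₁*.
*herself₁* is an anaphor. Principle A requires it to be bound within its binding domain — the embedded TP, whose subject is Greta₄.
Within that domain it is c-commanded by *Greta₄*, which does not share its index.
*[Priya₂'s mentor]₁* does c-command the anaphor, but from outside its binding domain.
The anaphor is unbound in its domain → Principle A violation.

Principle A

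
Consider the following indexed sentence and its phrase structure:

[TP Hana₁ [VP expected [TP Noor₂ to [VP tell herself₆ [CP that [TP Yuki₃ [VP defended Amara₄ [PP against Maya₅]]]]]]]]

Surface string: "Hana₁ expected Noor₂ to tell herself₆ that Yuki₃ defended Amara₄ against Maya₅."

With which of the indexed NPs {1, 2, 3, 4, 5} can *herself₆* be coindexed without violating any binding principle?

*herself* is an anaphor, so Principle A applies: it must be bound in its binding domain.
Binding domain of *herself₆*: the embedded TP, whose subject is Noor₂.
*Hana₁* c-commands the anaphor but is outside its binding domain → cannot satisfy Principle A.
*Noor₂* c-commands the anaphor within its binding domain → licit binder.
*Yuki₃* does not c-command the anaphor → cannot bind it.
*Amara₄* does not c-command the anaphor → cannot bind it.
*Maya₅* does not c-command the anaphor → cannot bind it.

{2}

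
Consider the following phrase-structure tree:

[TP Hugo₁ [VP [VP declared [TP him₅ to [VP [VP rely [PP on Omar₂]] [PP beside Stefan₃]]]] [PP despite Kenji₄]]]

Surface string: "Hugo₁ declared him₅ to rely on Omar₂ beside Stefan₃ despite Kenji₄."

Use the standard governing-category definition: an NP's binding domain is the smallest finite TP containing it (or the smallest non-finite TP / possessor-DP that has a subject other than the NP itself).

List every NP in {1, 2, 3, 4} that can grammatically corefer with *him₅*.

{4}

*him* is a pronoun, so Principle B applies: it must be free in its binding domain.
Binding domain of *him₅*: the matrix TP, whose subject is Hugo₁.
*Hugo₁* c-commands the pronoun within its binding domain → coindexation would violate Principle B.
*Omar₂*: the pronoun c-commands this R-expression → coindexation would violate Principle C on *Omar₂*.
*Stefan₃*: the pronoun c-commands this R-expression → coindexation would violate Principle C on *Stefan₃*.
*Kenji₄* and the pronoun do not c-command one another → neither Principle B nor Principle C is at stake; coindexation permitted.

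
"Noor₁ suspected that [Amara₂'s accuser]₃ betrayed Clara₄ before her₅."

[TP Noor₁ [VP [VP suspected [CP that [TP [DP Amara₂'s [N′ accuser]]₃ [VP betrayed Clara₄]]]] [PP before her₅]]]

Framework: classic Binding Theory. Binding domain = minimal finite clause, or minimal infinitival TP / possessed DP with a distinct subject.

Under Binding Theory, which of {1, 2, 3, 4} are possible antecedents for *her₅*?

{2, 3, 4}

*her* is a pronoun, so Principle B applies: it must be free in its binding domain.
Binding domain of *her₅*: the matrix TP, whose subject is Noor₁.
*Noor₁* c-commands the pronoun within its binding domain → coindexation would violate Principle B.
*Amara₂* and the pronoun do not c-command one another → neither Principle B nor Principle C is at stake; coindexation permitted.
*[Amara₂'s accuser]₃* and the pronoun do not c-command one another → neither Principle B nor Principle C is at stake; coindexation permitted.
*Clara₄* and the pronoun do not c-command one another → neither Principle B nor Principle C is at stake; coindexation permitted.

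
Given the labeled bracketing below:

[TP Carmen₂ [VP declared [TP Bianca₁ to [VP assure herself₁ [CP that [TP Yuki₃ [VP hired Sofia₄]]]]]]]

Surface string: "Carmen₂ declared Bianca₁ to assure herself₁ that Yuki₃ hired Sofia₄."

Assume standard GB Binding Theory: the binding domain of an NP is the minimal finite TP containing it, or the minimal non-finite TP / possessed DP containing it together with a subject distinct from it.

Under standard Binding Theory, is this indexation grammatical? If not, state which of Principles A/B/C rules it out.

The two coindexed NPs are *Bianca₁* and *herself₁*.
*herself₁* is an anaphor; its binding domain is the embedded TP, whose subject is Bianca₁. *Bianca₁* c-commands it within that domain and shares its index, so Principle A is satisfied.
*Bianca₁* is an R-expression; *herself₁* does not c-command it, and no other NP shares its index, so Principle C is satisfied.
All principles are respected.

grammatical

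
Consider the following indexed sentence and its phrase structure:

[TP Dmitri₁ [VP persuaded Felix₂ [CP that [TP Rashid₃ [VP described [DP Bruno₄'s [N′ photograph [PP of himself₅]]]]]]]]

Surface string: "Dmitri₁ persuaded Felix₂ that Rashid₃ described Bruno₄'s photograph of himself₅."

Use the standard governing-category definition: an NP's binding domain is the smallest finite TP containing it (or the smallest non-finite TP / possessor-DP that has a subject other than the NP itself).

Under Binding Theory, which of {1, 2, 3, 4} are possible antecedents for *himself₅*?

*himself* is an anaphor, so Principle A applies: it must be bound in its binding domain.
Binding domain of *himself₅*: the possessed DP, whose subject is Bruno₄.
*Dmitri₁* c-commands the anaphor but is outside its binding domain → cannot satisfy Principle A.
*Felix₂* c-commands the anaphor but is outside its binding domain → cannot satisfy Principle A.
*Rashid₃* c-commands the anaphor but is outside its binding domain → cannot satisfy Principle A.
*Bruno₄* c-commands the anaphor within its binding domain → licit binder.

{4}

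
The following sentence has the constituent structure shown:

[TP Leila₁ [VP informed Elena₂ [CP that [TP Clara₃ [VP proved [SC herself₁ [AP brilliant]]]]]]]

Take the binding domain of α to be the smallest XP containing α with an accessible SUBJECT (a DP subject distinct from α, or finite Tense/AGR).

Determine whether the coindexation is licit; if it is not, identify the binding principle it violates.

Principle A

The two coindexed NPs are *Leila₁* and *herself₁*.
*herself₁* is an anaphor. Principle A requires it to be bound within its binding domain — the embedded TP, whose subject is Clara₃.
Within that domain it is c-commanded by *Clara₃*, which does not share its index.
*Leila₁* does c-command the anaphor, but from outside its binding domain.
The anaphor is unbound in its domain → Principle A violation.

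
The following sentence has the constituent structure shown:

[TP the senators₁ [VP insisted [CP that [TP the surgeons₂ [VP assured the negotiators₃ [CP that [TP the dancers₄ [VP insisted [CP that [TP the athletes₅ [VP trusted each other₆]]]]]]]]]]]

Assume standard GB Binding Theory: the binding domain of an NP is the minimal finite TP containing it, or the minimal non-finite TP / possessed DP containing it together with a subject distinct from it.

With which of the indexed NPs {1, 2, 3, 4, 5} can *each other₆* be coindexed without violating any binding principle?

{5}

*each other* is an anaphor, so Principle A applies: it must be bound in its binding domain.
Binding domain of *each other₆*: the embedded TP, whose subject is the athletes₅.
*the senators₁* c-commands the anaphor but is outside its binding domain → cannot satisfy Principle A.
*the surgeons₂* c-commands the anaphor but is outside its binding domain → cannot satisfy Principle A.
*the negotiators₃* c-commands the anaphor but is outside its binding domain → cannot satisfy Principle A.
*the dancers₄* c-commands the anaphor but is outside its binding domain → cannot satisfy Principle A.
*the athletes₅* c-commands the anaphor within its binding domain → licit binder.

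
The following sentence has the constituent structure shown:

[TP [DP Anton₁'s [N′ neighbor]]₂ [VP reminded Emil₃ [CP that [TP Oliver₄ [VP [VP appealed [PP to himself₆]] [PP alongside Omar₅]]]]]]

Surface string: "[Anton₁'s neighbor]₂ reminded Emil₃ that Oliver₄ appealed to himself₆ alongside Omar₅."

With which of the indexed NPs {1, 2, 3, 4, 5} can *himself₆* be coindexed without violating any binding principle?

*himself* is an anaphor, so Principle A applies: it must be bound in its binding domain.
Binding domain of *himself₆*: the embedded TP, whose subject is Oliver₄.
*Anton₁* does not c-command the anaphor → cannot bind it.
*[Anton₁'s neighbor]₂* c-commands the anaphor but is outside its binding domain → cannot satisfy Principle A.
*Emil₃* c-commands the anaphor but is outside its binding domain → cannot satisfy Principle A.
*Oliver₄* c-commands the anaphor within its binding domain → licit binder.
*Omar₅* does not c-command the anaphor → cannot bind it.

{4}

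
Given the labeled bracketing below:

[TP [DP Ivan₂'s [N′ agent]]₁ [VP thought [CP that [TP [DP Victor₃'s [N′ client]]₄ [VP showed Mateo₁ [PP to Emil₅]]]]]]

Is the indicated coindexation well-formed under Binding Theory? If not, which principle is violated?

The two coindexed NPs are *[Ivan₂'s agent]₁* and *Mateo₁*.
*Mateo₁* is an R-expression. Principle C requires it to be free everywhere.
*[Ivan₂'s agent]₁* c-commands it and carries the same index.
The R-expression is bound → Principle C violation.

Principle C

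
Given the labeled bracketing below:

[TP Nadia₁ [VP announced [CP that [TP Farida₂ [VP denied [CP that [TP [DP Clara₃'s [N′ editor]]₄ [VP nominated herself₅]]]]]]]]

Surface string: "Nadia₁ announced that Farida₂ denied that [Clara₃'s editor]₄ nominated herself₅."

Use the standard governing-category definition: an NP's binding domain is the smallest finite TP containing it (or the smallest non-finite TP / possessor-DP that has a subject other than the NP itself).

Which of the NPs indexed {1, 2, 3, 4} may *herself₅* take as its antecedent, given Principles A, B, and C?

*herself* is an anaphor, so Principle A applies: it must be bound in its binding domain.
Binding domain of *herself₅*: the embedded TP, whose subject is [Clara₃'s editor]₄.
*Nadia₁* c-commands the anaphor but is outside its binding domain → cannot satisfy Principle A.
*Farida₂* c-commands the anaphor but is outside its binding domain → cannot satisfy Principle A.
*Clara₃* does not c-command the anaphor → cannot bind it.
*[Clara₃'s editor]₄* c-commands the anaphor within its binding domain → licit binder.

{4}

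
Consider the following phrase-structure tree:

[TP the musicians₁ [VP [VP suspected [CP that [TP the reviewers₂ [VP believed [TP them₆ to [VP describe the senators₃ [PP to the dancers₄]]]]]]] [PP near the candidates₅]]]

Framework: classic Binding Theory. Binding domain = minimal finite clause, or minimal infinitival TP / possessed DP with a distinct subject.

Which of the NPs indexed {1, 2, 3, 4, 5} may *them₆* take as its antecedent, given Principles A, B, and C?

*them* is a pronoun, so Principle B applies: it must be free in its binding domain.
Binding domain of *them₆*: the embedded TP, whose subject is the reviewers₂.
*the musicians₁* c-commands the pronoun but from outside its binding domain, and is not c-commanded by it → coindexation permitted.
*the reviewers₂* c-commands the pronoun within its binding domain → coindexation would violate Principle B.
*the senators₃*: the pronoun c-commands this R-expression → coindexation would violate Principle C on *the senators₃*.
*the dancers₄*: the pronoun c-commands this R-expression → coindexation would violate Principle C on *the dancers₄*.
*the candidates₅* and the pronoun do not c-command one another → neither Principle B nor Principle C is at stake; coindexation permitted.

{1, 5}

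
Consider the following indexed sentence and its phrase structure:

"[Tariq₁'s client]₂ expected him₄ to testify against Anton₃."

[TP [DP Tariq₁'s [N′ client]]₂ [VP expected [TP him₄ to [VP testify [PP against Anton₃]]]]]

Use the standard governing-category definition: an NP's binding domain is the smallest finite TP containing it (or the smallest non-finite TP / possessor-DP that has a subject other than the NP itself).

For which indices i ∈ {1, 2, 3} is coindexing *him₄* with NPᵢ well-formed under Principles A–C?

{1}

*him* is a pronoun, so Principle B applies: it must be free in its binding domain.
Binding domain of *him₄*: the matrix TP, whose subject is [Tariq₁'s client]₂.
*Tariq₁* and the pronoun do not c-command one another → neither Principle B nor Principle C is at stake; coindexation permitted.
*[Tariq₁'s client]₂* c-commands the pronoun within its binding domain → coindexation would violate Principle B.
*Anton₃*: the pronoun c-commands this R-expression → coindexation would violate Principle C on *Anton₃*.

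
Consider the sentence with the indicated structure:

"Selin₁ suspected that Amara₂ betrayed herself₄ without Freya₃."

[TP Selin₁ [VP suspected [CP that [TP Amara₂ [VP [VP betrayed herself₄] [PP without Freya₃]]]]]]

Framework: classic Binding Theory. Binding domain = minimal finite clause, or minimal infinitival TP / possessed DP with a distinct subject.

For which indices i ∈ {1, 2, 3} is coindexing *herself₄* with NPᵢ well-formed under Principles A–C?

*herself* is an anaphor, so Principle A applies: it must be bound in its binding domain.
Binding domain of *herself₄*: the embedded TP, whose subject is Amara₂.
*Selin₁* c-commands the anaphor but is outside its binding domain → cannot satisfy Principle A.
*Amara₂* c-commands the anaphor within its binding domain → licit binder.
*Freya₃* does not c-command the anaphor → cannot bind it.

{2}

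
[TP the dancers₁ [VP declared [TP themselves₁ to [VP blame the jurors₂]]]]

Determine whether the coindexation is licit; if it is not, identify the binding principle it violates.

The two coindexed NPs are *the dancers₁* and *themselves₁*.
*themselves₁* is an anaphor; its binding domain is the matrix TP, whose subject is the dancers₁. *the dancers₁* c-commands it within that domain and shares its index, so Principle A is satisfied.
*the dancers₁* is an R-expression; *themselves₁* does not c-command it, and no other NP shares its index, so Principle C is satisfied.
All principles are respected.

grammatical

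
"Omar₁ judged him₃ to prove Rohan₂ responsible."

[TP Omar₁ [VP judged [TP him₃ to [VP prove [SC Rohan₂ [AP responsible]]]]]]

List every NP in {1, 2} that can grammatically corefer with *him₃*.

*him* is a pronoun, so Principle B applies: it must be free in its binding domain.
Binding domain of *him₃*: the matrix TP, whose subject is Omar₁.
*Omar₁* c-commands the pronoun within its binding domain → coindexation would violate Principle B.
*Rohan₂*: the pronoun c-commands this R-expression → coindexation would violate Principle C on *Rohan₂*.

none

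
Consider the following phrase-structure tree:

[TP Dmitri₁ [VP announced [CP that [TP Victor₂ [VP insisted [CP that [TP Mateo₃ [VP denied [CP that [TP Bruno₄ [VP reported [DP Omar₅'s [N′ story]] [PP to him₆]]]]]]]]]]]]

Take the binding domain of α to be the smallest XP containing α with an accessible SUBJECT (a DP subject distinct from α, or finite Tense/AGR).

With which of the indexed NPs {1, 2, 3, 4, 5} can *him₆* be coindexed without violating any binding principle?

{1, 2, 3, 5}

*him* is a pronoun, so Principle B applies: it must be free in its binding domain.
Binding domain of *him₆*: the embedded TP, whose subject is Bruno₄.
*Dmitri₁* c-commands the pronoun but from outside its binding domain, and is not c-commanded by it → coindexation permitted.
*Victor₂* c-commands the pronoun but from outside its binding domain, and is not c-commanded by it → coindexation permitted.
*Mateo₃* c-commands the pronoun but from outside its binding domain, and is not c-commanded by it → coindexation permitted.
*Bruno₄* c-commands the pronoun within its binding domain → coindexation would violate Principle B.
*Omar₅* and the pronoun do not c-command one another → neither Principle B nor Principle C is at stake; coindexation permitted.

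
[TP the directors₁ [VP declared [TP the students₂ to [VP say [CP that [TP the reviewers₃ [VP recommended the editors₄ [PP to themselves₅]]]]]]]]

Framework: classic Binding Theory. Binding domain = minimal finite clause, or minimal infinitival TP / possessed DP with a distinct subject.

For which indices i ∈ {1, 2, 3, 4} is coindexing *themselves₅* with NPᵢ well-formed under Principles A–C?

{3, 4}

*themselves* is an anaphor, so Principle A applies: it must be bound in its binding domain.
Binding domain of *themselves₅*: the embedded TP, whose subject is the reviewers₃.
*the directors₁* c-commands the anaphor but is outside its binding domain → cannot satisfy Principle A.
*the students₂* c-commands the anaphor but is outside its binding domain → cannot satisfy Principle A.
*the reviewers₃* c-commands the anaphor within its binding domain → licit binder.
*the editors₄* c-commands the anaphor within its binding domain → licit binder.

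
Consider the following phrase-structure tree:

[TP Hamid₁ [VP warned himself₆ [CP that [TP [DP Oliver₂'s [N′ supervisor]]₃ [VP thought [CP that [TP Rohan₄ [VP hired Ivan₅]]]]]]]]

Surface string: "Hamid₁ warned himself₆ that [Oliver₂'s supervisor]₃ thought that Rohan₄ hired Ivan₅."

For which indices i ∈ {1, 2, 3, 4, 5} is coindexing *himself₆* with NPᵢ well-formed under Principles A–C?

*himself* is an anaphor, so Principle A applies: it must be bound in its binding domain.
Binding domain of *himself₆*: the matrix TP, whose subject is Hamid₁.
*Hamid₁* c-commands the anaphor within its binding domain → licit binder.
*Oliver₂* does not c-command the anaphor → cannot bind it.
*[Oliver₂'s supervisor]₃* does not c-command the anaphor → cannot bind it.
*Rohan₄* does not c-command the anaphor → cannot bind it.
*Ivan₅* does not c-command the anaphor → cannot bind it.

{1}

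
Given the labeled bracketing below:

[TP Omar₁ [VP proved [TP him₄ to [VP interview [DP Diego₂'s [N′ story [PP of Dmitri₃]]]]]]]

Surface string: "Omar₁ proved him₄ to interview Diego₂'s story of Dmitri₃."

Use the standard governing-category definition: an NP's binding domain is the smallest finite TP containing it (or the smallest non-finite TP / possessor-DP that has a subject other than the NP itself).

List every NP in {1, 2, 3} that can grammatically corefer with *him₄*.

*him* is a pronoun, so Principle B applies: it must be free in its binding domain.
Binding domain of *him₄*: the matrix TP, whose subject is Omar₁.
*Omar₁* c-commands the pronoun within its binding domain → coindexation would violate Principle B.
*Diego₂*: the pronoun c-commands this R-expression → coindexation would violate Principle C on *Diego₂*.
*Dmitri₃*: the pronoun c-commands this R-expression → coindexation would violate Principle C on *Dmitri₃*.

none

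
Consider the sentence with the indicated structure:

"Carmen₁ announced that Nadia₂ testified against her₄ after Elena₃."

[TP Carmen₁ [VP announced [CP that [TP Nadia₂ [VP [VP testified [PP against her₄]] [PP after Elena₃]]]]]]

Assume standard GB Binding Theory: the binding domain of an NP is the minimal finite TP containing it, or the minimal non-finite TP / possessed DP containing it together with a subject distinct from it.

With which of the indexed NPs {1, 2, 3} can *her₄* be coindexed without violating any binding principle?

{1, 3}

*her* is a pronoun, so Principle B applies: it must be free in its binding domain.
Binding domain of *her₄*: the embedded TP, whose subject is Nadia₂.
*Carmen₁* c-commands the pronoun but from outside its binding domain, and is not c-commanded by it → coindexation permitted.
*Nadia₂* c-commands the pronoun within its binding domain → coindexation would violate Principle B.
*Elena₃* and the pronoun do not c-command one another → neither Principle B nor Principle C is at stake; coindexation permitted.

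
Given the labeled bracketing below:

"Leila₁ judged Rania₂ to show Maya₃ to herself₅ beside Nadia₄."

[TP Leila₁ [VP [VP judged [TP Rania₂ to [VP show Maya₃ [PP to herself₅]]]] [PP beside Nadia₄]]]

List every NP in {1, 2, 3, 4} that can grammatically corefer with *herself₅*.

{2, 3}

*herself* is an anaphor, so Principle A applies: it must be bound in its binding domain.
Binding domain of *herself₅*: the embedded TP, whose subject is Rania₂.
*Leila₁* c-commands the anaphor but is outside its binding domain → cannot satisfy Principle A.
*Rania₂* c-commands the anaphor within its binding domain → licit binder.
*Maya₃* c-commands the anaphor within its binding domain → licit binder.
*Nadia₄* does not c-command the anaphor → cannot bind it.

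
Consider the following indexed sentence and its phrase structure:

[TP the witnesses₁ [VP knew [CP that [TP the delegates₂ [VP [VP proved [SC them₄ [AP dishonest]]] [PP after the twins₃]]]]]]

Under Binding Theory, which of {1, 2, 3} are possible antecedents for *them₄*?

*them* is a pronoun, so Principle B applies: it must be free in its binding domain.
Binding domain of *them₄*: the embedded TP, whose subject is the delegates₂.
*the witnesses₁* c-commands the pronoun but from outside its binding domain, and is not c-commanded by it → coindexation permitted.
*the delegates₂* c-commands the pronoun within its binding domain → coindexation would violate Principle B.
*the twins₃* and the pronoun do not c-command one another → neither Principle B nor Principle C is at stake; coindexation permitted.

{1, 3}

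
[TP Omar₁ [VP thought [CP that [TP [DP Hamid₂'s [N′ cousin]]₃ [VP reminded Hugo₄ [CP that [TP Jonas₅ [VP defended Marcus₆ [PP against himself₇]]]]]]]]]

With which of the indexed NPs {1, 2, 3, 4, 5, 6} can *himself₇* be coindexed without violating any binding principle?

{5, 6}

*himself* is an anaphor, so Principle A applies: it must be bound in its binding domain.
Binding domain of *himself₇*: the embedded TP, whose subject is Jonas₅.
*Omar₁* c-commands the anaphor but is outside its binding domain → cannot satisfy Principle A.
*Hamid₂* does not c-command the anaphor → cannot bind it.
*[Hamid₂'s cousin]₃* c-commands the anaphor but is outside its binding domain → cannot satisfy Principle A.
*Hugo₄* c-commands the anaphor but is outside its binding domain → cannot satisfy Principle A.
*Jonas₅* c-commands the anaphor within its binding domain → licit binder.
*Marcus₆* c-commands the anaphor within its binding domain → licit binder.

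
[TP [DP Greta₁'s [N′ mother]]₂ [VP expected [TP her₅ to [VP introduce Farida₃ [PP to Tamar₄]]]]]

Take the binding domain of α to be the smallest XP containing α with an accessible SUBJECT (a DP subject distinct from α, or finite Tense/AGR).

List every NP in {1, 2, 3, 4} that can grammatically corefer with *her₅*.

{1}

*her* is a pronoun, so Principle B applies: it must be free in its binding domain.
Binding domain of *her₅*: the matrix TP, whose subject is [Greta₁'s mother]₂.
*Greta₁* and the pronoun do not c-command one another → neither Principle B nor Principle C is at stake; coindexation permitted.
*[Greta₁'s mother]₂* c-commands the pronoun within its binding domain → coindexation would violate Principle B.
*Farida₃*: the pronoun c-commands this R-expression → coindexation would violate Principle C on *Farida₃*.
*Tamar₄*: the pronoun c-commands this R-expression → coindexation would violate Principle C on *Tamar₄*.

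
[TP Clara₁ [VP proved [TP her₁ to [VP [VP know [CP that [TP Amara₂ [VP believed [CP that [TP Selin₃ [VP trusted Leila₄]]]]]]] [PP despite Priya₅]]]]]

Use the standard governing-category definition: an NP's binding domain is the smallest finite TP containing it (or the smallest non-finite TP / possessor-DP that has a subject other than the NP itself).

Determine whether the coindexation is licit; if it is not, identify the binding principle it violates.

The two coindexed NPs are *Clara₁* and *her₁*.
*her₁* is a pronoun. Its binding domain is the matrix TP, whose subject is Clara₁.
*Clara₁* c-commands it within that domain and carries the same index.
The pronoun is locally bound → Principle B violation.

Principle B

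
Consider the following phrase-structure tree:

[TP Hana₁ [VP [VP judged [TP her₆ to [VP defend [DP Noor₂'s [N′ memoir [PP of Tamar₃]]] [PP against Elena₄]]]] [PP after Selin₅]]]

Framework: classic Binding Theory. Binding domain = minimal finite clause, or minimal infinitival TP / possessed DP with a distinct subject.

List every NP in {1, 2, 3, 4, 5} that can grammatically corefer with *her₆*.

{5}

*her* is a pronoun, so Principle B applies: it must be free in its binding domain.
Binding domain of *her₆*: the matrix TP, whose subject is Hana₁.
*Hana₁* c-commands the pronoun within its binding domain → coindexation would violate Principle B.
*Noor₂*: the pronoun c-commands this R-expression → coindexation would violate Principle C on *Noor₂*.
*Tamar₃*: the pronoun c-commands this R-expression → coindexation would violate Principle C on *Tamar₃*.
*Elena₄*: the pronoun c-commands this R-expression → coindexation would violate Principle C on *Elena₄*.
*Selin₅* and the pronoun do not c-command one another → neither Principle B nor Principle C is at stake; coindexation permitted.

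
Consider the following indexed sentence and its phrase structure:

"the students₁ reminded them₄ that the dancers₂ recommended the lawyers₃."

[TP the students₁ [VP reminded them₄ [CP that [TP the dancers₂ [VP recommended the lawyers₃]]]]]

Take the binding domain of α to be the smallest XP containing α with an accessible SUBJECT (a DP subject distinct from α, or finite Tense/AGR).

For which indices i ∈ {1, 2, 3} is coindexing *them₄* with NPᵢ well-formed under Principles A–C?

none

*them* is a pronoun, so Principle B applies: it must be free in its binding domain.
Binding domain of *them₄*: the matrix TP, whose subject is the students₁.
*the students₁* c-commands the pronoun within its binding domain → coindexation would violate Principle B.
*the dancers₂*: the pronoun c-commands this R-expression → coindexation would violate Principle C on *the dancers₂*.
*the lawyers₃*: the pronoun c-commands this R-expression → coindexation would violate Principle C on *the lawyers₃*.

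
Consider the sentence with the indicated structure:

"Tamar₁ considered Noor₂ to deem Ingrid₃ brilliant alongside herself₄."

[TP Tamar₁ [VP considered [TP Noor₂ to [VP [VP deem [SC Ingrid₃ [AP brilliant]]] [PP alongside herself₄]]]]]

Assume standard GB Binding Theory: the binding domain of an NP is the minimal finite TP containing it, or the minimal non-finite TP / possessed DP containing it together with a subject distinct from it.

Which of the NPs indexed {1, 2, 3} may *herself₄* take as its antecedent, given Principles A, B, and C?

{2}

*herself* is an anaphor, so Principle A applies: it must be bound in its binding domain.
Binding domain of *herself₄*: the embedded TP, whose subject is Noor₂.
*Tamar₁* c-commands the anaphor but is outside its binding domain → cannot satisfy Principle A.
*Noor₂* c-commands the anaphor within its binding domain → licit binder.
*Ingrid₃* does not c-command the anaphor → cannot bind it.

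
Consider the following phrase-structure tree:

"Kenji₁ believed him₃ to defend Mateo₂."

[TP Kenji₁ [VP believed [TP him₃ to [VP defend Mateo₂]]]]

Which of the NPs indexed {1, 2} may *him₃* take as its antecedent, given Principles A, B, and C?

*him* is a pronoun, so Principle B applies: it must be free in its binding domain.
Binding domain of *him₃*: the matrix TP, whose subject is Kenji₁.
*Kenji₁* c-commands the pronoun within its binding domain → coindexation would violate Principle B.
*Mateo₂*: the pronoun c-commands this R-expression → coindexation would violate Principle C on *Mateo₂*.

none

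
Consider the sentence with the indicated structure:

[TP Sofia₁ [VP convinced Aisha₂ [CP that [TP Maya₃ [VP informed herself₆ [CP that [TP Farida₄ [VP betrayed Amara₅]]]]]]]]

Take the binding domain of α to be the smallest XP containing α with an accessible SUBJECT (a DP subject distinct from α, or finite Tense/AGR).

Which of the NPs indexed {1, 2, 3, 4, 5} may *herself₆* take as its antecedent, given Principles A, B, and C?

*herself* is an anaphor, so Principle A applies: it must be bound in its binding domain.
Binding domain of *herself₆*: the embedded TP, whose subject is Maya₃.
*Sofia₁* c-commands the anaphor but is outside its binding domain → cannot satisfy Principle A.
*Aisha₂* c-commands the anaphor but is outside its binding domain → cannot satisfy Principle A.
*Maya₃* c-commands the anaphor within its binding domain → licit binder.
*Farida₄* does not c-command the anaphor → cannot bind it.
*Amara₅* does not c-command the anaphor → cannot bind it.

{3}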